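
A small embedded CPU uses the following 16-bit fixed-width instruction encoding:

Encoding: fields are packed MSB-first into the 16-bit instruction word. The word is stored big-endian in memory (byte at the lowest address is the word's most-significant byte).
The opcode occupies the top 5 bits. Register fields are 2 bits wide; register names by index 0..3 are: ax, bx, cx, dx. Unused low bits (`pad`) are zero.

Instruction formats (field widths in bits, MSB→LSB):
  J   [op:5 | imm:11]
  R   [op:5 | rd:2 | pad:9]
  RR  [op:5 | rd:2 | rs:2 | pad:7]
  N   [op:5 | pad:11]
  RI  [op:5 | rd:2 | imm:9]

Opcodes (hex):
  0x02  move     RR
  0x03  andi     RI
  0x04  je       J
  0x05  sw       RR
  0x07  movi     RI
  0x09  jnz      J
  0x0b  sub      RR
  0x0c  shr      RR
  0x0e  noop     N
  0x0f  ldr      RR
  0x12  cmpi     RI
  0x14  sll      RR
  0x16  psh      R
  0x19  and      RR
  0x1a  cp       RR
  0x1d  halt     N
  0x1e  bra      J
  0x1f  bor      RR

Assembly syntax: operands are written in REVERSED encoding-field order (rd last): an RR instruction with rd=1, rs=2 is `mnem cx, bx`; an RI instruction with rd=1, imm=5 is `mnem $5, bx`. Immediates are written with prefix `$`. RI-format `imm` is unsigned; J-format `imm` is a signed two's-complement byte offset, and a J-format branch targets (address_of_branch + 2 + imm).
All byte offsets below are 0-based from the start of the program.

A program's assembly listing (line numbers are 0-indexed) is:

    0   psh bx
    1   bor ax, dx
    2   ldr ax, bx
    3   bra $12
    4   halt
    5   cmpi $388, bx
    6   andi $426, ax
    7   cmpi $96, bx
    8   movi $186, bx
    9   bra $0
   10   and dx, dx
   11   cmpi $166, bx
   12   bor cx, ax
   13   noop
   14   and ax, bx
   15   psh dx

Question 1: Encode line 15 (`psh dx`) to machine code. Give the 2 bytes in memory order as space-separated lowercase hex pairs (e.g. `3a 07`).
b6 00

L15: psh op=0x16:5|rd=3:2|pad=0:9 ⇒ 0xb600 ⇒ big b6 00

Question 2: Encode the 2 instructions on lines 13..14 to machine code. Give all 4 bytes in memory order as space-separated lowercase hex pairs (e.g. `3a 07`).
70 00 ca 00

13. noop fields op=0xe:5|pad=0:11 → word 7000h → 70 00
14. and fields op=0x19:5|rd=1:2|rs=0:2|pad=0:7 → word ca00h → ca 00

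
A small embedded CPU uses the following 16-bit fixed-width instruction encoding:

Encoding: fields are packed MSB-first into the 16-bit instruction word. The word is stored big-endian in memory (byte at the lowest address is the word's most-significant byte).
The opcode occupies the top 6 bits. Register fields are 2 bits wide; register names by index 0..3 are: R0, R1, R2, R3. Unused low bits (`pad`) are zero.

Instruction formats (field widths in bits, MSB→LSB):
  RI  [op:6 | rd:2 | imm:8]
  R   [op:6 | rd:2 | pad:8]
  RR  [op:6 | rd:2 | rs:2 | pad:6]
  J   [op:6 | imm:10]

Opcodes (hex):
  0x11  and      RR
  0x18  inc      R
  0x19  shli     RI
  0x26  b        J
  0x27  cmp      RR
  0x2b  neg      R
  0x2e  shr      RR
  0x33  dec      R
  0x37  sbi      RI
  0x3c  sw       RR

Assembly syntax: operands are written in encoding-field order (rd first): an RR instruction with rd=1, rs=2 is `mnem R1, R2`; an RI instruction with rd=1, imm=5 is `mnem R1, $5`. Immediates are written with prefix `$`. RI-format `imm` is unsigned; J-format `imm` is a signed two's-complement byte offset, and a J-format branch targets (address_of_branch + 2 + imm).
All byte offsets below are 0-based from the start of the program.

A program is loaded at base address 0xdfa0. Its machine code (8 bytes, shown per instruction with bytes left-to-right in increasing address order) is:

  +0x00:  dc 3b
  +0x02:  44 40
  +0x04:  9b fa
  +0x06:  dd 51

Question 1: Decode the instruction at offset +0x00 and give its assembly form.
@+00  big-endian(dc 3b) = 0xdc3b
  op=0xdc3b>>10=0x37 ⇒ sbi (RI)
  rd@[9:8]=0x0 ⇒ R0
  imm@[7:0]=0x3b ⇒ $59

sbi R0, $59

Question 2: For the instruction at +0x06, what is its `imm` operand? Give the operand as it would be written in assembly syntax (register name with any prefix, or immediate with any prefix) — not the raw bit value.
$81

+0x06: dd 51 ⇒ word 0xdd51 (big)
  top 6b → 0x37 → sbi [RI]
  [9:8] rd=1 = R1
  [7:0] imm=81 = $81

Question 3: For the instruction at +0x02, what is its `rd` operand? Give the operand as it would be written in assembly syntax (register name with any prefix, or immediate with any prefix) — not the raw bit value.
off 0x02: read 44 40 as big → 0x4440
  top 6b → 0x11 → and [RR]
  rd@[9:8]=0x0 ⇒ R0
  rs@[7:6]=0x1 ⇒ R1

R0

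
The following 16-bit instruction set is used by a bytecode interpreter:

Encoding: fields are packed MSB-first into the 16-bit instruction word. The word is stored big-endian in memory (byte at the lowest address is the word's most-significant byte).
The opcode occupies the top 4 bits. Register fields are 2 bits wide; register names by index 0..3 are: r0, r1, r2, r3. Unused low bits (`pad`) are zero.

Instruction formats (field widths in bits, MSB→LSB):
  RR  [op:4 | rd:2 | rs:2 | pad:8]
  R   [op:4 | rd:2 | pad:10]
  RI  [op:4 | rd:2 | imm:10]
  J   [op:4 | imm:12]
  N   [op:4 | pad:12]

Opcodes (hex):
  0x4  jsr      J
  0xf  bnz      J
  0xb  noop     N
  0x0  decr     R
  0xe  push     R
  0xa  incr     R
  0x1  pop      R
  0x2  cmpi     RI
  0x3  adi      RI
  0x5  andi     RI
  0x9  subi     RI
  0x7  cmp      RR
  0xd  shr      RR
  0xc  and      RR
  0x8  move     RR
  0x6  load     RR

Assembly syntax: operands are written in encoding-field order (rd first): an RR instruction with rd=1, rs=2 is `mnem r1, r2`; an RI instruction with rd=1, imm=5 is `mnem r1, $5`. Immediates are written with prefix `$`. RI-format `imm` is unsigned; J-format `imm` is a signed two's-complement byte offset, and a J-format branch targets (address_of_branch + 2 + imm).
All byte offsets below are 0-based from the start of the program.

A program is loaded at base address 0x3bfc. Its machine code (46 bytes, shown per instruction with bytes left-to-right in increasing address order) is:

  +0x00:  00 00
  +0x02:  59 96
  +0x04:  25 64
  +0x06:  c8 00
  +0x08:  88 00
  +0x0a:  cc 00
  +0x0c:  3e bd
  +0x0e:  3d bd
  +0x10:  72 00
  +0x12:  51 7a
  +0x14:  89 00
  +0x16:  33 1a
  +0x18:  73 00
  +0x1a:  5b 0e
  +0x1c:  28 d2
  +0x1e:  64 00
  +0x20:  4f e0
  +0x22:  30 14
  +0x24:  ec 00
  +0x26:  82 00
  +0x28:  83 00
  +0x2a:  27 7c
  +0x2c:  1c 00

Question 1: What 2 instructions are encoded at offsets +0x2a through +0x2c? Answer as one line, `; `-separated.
cmpi r1, $892; pop r3

+0x2a: 27 7c ⇒ word 0x277c (big)
  opcode bits[15:12]=0x2: cmpi/RI
  [11:10] rd=1 = r1
  [9:0] imm=892 = $892
+0x2c: 1c 00 ⇒ word 0x1c00 (big)
  opcode bits[15:12]=0x1: pop/R
  [11:10] rd=3 = r3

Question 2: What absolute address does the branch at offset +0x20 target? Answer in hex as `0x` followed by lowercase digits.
[20] 4f e0 → 0x4fe0
  top 4b → 0x4 → jsr [J]
  imm@[11:0]=0xfe0 (s12→-32) ⇒ $-32
  target = base 0x3bfc + off 0x20 + 2 + imm -32 = 0x3bfe

0x3bfe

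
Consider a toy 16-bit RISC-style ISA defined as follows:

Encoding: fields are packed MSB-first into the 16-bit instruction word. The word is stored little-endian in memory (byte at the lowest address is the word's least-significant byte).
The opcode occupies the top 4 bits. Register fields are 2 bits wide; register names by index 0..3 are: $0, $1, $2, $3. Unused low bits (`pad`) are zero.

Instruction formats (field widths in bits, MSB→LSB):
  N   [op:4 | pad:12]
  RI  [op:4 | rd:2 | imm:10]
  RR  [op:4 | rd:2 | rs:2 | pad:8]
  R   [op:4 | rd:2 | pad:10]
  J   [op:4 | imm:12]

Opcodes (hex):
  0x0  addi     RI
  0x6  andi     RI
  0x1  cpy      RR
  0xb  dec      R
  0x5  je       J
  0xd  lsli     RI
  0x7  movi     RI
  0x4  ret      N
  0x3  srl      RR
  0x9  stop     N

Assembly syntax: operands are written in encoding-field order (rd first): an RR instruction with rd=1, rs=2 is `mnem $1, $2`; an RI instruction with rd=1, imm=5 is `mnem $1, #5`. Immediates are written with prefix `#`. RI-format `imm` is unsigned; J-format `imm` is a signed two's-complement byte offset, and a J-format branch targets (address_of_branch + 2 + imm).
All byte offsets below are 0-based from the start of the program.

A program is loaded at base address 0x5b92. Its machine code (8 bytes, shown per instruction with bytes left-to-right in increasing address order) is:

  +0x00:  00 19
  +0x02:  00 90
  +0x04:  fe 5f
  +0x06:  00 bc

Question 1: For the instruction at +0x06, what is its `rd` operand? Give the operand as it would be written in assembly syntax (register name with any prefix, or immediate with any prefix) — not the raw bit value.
off 0x06: read 00 bc as little → 0xbc00
  opcode bits[15:12]=0xb: dec/R
  [11:10] rd=3 = $3

$3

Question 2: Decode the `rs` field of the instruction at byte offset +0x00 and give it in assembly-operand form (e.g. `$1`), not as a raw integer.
$1

off 0x00: read 00 19 as little → 0x1900
  op=0x1900>>12=0x1 ⇒ cpy (RR)
  [11:10] rd=2 = $2
  [9:8] rs=1 = $1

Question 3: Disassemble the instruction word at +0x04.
[04] fe 5f → 0x5ffe
  op=0x5ffe>>12=0x5 ⇒ je (J)
  imm: (w>>0)&0xfff=0xffe (s12→-2) → #-2

je #-2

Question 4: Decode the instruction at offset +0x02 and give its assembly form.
+0x02: 00 90 ⇒ word 0x9000 (little)
  opcode bits[15:12]=0x9: stop/N

stop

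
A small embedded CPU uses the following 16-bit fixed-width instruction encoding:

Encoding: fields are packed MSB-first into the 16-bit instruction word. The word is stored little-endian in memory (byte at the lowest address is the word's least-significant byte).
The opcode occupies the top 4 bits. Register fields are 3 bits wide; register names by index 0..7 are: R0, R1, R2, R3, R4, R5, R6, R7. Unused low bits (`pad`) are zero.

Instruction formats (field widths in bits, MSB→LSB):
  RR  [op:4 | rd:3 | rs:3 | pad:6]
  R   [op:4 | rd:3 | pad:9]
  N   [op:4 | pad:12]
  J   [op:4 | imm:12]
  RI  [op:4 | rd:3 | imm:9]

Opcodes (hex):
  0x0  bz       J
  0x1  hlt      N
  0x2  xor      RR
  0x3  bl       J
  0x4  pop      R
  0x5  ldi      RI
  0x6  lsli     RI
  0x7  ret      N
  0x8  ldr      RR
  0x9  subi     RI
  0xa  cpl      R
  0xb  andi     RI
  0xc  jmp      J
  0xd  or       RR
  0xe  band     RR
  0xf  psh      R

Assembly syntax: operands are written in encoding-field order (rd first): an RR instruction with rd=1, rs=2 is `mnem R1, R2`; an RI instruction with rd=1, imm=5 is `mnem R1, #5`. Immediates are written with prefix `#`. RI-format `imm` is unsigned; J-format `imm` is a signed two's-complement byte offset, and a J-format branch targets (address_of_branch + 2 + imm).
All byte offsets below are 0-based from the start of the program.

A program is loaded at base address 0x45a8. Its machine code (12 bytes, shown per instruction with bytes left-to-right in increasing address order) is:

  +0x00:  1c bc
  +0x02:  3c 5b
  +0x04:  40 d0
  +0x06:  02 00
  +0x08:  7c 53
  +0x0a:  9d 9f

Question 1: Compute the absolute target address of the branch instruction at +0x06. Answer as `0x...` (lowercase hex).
0x45b2

[06] 02 00 → 0x0002
  op=0x0002>>12=0x0 ⇒ bz (J)
  imm@[11:0]=0x2 ⇒ #2
  target = base 0x45a8 + off 0x06 + 2 + imm 2 = 0x45b2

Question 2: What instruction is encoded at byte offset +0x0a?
subi R7, #413

@+0a  little-endian(9d 9f) = 0x9f9d
  top 4b → 0x9 → subi [RI]
  [11:9] rd=7 = R7
  [8:0] imm=413 = #413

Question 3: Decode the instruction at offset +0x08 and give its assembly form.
+0x08: 7c 53 ⇒ word 0x537c (little)
  opcode bits[15:12]=0x5: ldi/RI
  [11:9] rd=1 = R1
  [8:0] imm=380 = #380

ldi R1, #380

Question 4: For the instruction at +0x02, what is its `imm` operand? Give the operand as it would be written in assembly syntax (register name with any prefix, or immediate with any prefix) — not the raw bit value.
+0x02: 3c 5b ⇒ word 0x5b3c (little)
  opcode bits[15:12]=0x5: ldi/RI
  rd: (w>>9)&0x7=0x5 → R5
  imm: (w>>0)&0x1ff=0x13c → #316

#316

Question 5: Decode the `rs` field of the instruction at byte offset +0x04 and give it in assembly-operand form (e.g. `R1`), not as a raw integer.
R1

@+04  little-endian(40 d0) = 0xd040
  top 4b → 0xd → or [RR]
  [11:9] rd=0 = R0
  [8:6] rs=1 = R1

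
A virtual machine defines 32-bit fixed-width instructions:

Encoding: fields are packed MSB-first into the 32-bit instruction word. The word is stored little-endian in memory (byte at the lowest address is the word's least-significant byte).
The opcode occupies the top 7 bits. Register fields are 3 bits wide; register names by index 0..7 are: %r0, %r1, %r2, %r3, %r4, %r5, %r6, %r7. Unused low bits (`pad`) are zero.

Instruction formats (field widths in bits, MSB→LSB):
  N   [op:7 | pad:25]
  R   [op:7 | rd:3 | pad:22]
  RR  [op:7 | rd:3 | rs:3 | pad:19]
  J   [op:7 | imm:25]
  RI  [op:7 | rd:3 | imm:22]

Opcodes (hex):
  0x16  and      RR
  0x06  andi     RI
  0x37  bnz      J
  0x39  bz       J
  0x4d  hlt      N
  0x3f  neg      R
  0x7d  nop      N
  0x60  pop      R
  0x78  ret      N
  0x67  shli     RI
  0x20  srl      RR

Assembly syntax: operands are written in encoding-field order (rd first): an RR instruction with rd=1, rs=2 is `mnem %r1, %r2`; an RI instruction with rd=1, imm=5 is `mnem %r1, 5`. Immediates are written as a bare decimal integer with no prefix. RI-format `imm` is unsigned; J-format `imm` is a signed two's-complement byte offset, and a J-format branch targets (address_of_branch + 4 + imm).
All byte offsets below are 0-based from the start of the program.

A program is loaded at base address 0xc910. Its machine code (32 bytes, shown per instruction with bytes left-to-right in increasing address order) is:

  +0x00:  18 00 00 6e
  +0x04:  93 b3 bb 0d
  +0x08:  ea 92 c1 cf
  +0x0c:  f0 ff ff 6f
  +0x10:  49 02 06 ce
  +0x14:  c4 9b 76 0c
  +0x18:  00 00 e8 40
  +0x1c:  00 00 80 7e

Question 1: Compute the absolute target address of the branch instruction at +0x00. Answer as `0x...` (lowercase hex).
0xc92c

+0x00: 18 00 00 6e ⇒ word 0x6e000018 (little)
  opcode bits[31:25]=0x37: bnz/J
  [24:0] imm=24 = 24
  target = base 0xc910 + off 0x00 + 4 + imm 24 = 0xc92c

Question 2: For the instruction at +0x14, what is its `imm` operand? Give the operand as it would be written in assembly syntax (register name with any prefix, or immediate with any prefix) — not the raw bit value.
3578820

@+14  little-endian(c4 9b 76 0c) = 0x0c769bc4
  op=0x0c769bc4>>25=0x6 ⇒ andi (RI)
  rd@[24:22]=0x1 ⇒ %r1
  imm@[21:0]=0x369bc4 ⇒ 3578820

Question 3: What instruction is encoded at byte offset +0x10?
@+10  little-endian(49 02 06 ce) = 0xce060249
  op=0xce060249>>25=0x67 ⇒ shli (RI)
  [24:22] rd=0 = %r0
  [21:0] imm=393801 = 393801

shli %r0, 393801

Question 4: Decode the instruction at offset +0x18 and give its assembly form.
srl %r3, %r5

+0x18: 00 00 e8 40 ⇒ word 0x40e80000 (little)
  opcode bits[31:25]=0x20: srl/RR
  [24:22] rd=3 = %r3
  [21:19] rs=5 = %r5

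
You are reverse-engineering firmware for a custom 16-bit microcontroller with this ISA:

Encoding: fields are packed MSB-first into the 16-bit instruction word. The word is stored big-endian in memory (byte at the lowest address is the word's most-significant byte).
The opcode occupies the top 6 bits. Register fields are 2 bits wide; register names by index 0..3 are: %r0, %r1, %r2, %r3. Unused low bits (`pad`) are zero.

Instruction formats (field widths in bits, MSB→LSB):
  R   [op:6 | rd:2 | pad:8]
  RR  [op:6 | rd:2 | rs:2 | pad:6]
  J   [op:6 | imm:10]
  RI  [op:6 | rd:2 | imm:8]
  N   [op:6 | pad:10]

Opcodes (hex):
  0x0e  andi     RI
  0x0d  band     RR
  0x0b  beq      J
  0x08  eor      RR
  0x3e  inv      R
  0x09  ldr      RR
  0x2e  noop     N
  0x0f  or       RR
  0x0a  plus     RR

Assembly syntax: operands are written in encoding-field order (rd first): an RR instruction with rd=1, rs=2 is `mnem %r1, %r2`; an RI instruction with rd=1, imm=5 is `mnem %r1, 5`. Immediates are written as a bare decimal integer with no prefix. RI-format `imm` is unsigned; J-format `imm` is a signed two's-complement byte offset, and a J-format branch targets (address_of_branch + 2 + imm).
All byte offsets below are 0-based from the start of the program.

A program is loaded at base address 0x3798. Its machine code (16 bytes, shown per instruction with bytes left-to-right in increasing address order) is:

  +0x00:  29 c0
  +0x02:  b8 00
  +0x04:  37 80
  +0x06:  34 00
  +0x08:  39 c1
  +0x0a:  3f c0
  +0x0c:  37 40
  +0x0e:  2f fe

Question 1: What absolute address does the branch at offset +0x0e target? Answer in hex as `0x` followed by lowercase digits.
@+0e  big-endian(2f fe) = 0x2ffe
  opcode bits[15:10]=0xb: beq/J
  [9:0] imm=1022 (s10→-2) = -2
  target = base 0x3798 + off 0x0e + 2 + imm -2 = 0x37a6

0x37a6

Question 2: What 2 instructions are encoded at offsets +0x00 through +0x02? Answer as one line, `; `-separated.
off 0x00: read 29 c0 as big → 0x29c0
  op=0x29c0>>10=0xa ⇒ plus (RR)
  rd: (w>>8)&0x3=0x1 → %r1
  rs: (w>>6)&0x3=0x3 → %r3
off 0x02: read b8 00 as big → 0xb800
  op=0xb800>>10=0x2e ⇒ noop (N)

plus %r1, %r3; noop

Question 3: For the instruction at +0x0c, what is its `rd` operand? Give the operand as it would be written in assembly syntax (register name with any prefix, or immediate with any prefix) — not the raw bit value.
%r3

[0c] 37 40 → 0x3740
  top 6b → 0xd → band [RR]
  rd: (w>>8)&0x3=0x3 → %r3
  rs: (w>>6)&0x3=0x1 → %r1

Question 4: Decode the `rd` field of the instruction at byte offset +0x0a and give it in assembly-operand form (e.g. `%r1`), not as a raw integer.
off 0x0a: read 3f c0 as big → 0x3fc0
  op=0x3fc0>>10=0xf ⇒ or (RR)
  rd@[9:8]=0x3 ⇒ %r3
  rs@[7:6]=0x3 ⇒ %r3

%r3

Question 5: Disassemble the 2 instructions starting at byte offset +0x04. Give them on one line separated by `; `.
band %r3, %r2; band %r0, %r0

@+04  big-endian(37 80) = 0x3780
  top 6b → 0xd → band [RR]
  rd@[9:8]=0x3 ⇒ %r3
  rs@[7:6]=0x2 ⇒ %r2
@+06  big-endian(34 00) = 0x3400
  top 6b → 0xd → band [RR]
  rd@[9:8]=0x0 ⇒ %r0
  rs@[7:6]=0x0 ⇒ %r0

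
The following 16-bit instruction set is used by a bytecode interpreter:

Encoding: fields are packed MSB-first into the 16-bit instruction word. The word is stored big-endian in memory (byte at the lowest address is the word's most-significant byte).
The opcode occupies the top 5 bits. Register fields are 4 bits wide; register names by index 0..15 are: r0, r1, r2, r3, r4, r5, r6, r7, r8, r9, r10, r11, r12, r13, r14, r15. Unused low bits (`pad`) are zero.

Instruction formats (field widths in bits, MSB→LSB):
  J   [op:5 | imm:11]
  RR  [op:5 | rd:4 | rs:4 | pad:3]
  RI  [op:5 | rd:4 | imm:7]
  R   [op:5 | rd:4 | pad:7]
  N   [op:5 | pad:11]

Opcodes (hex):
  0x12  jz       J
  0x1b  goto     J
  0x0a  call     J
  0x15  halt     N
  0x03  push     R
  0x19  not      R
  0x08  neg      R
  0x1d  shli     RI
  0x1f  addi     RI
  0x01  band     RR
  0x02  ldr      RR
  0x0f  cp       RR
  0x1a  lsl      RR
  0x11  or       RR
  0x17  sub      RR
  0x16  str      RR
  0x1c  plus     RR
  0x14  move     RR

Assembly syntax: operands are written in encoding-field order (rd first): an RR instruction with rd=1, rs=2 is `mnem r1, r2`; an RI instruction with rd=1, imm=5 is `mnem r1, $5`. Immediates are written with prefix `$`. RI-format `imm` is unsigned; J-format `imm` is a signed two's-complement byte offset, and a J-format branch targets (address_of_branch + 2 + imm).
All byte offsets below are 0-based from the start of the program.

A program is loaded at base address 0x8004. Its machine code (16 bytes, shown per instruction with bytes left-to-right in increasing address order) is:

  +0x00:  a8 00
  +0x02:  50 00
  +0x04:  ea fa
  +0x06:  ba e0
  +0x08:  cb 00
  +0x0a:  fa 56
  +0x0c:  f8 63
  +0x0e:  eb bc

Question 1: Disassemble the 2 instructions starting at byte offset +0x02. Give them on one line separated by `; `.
[02] 50 00 → 0x5000
  top 5b → 0xa → call [J]
  [10:0] imm=0 = $0
[04] ea fa → 0xeafa
  top 5b → 0x1d → shli [RI]
  [10:7] rd=5 = r5
  [6:0] imm=122 = $122

call $0; shli r5, $122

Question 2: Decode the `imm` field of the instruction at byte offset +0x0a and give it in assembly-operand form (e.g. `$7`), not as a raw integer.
off 0x0a: read fa 56 as big → 0xfa56
  top 5b → 0x1f → addi [RI]
  rd@[10:7]=0x4 ⇒ r4
  imm@[6:0]=0x56 ⇒ $86

$86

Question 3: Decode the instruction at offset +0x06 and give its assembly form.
[06] ba e0 → 0xbae0
  opcode bits[15:11]=0x17: sub/RR
  rd: (w>>7)&0xf=0x5 → r5
  rs: (w>>3)&0xf=0xc → r12

sub r5, r12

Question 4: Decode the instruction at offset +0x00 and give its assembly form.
halt

+0x00: a8 00 ⇒ word 0xa800 (big)
  op=0xa800>>11=0x15 ⇒ halt (N)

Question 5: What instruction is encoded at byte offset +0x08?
not r6

@+08  big-endian(cb 00) = 0xcb00
  op=0xcb00>>11=0x19 ⇒ not (R)
  [10:7] rd=6 = r6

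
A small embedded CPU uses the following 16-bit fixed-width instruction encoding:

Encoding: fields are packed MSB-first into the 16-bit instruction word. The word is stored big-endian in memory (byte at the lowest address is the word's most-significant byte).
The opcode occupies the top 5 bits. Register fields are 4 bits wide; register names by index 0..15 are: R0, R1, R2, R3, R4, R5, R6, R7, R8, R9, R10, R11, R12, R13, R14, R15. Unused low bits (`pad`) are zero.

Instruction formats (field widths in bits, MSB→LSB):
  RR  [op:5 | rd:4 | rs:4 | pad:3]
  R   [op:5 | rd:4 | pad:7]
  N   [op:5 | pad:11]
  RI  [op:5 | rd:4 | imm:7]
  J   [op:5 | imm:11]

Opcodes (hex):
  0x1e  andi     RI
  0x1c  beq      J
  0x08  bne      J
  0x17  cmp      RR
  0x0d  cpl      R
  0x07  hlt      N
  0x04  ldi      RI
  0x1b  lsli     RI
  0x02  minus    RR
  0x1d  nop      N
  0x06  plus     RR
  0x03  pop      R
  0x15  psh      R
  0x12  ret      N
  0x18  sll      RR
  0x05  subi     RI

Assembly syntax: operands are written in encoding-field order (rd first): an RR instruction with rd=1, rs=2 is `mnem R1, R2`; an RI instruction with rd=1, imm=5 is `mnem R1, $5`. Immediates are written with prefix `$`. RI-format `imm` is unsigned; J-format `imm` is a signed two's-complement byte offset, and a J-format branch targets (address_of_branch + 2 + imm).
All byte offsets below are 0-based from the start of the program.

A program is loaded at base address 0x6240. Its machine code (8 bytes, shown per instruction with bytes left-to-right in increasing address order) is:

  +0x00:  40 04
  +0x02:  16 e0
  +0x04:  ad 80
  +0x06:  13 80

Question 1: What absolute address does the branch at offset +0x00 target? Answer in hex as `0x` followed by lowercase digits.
0x6246

[00] 40 04 → 0x4004
  opcode bits[15:11]=0x8: bne/J
  imm: (w>>0)&0x7ff=0x4 → $4
  target = base 0x6240 + off 0x00 + 2 + imm 4 = 0x6246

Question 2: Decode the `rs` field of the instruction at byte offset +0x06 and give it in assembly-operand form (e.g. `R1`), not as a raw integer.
R0

[06] 13 80 → 0x1380
  opcode bits[15:11]=0x2: minus/RR
  rd@[10:7]=0x7 ⇒ R7
  rs@[6:3]=0x0 ⇒ R0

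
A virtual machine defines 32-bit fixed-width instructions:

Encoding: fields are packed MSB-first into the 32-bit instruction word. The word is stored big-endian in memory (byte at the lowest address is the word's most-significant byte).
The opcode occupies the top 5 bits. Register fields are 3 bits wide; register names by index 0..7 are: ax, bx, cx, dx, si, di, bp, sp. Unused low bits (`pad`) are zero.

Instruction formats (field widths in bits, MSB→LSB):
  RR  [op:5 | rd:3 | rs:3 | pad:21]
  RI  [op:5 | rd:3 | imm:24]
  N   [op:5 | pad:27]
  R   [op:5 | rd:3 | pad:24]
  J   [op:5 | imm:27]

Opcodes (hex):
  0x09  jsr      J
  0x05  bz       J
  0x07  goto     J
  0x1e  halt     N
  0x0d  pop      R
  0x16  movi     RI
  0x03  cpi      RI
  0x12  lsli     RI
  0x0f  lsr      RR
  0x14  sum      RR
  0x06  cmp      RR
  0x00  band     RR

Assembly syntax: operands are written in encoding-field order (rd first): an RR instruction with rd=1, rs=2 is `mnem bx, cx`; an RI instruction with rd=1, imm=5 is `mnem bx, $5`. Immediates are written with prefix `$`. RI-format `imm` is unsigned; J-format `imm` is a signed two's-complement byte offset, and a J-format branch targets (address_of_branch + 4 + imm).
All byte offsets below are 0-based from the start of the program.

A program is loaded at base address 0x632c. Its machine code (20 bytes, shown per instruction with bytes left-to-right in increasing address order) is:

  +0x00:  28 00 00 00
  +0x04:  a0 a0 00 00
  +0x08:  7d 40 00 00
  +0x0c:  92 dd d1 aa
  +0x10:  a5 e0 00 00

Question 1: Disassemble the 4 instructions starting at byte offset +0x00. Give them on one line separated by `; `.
bz $0; sum ax, di; lsr di, cx; lsli cx, $14537130

off 0x00: read 28 00 00 00 as big → 0x28000000
  op=0x28000000>>27=0x5 ⇒ bz (J)
  imm: (w>>0)&0x7ffffff=0x0 → $0
off 0x04: read a0 a0 00 00 as big → 0xa0a00000
  op=0xa0a00000>>27=0x14 ⇒ sum (RR)
  rd: (w>>24)&0x7=0x0 → ax
  rs: (w>>21)&0x7=0x5 → di
off 0x08: read 7d 40 00 00 as big → 0x7d400000
  op=0x7d400000>>27=0xf ⇒ lsr (RR)
  rd: (w>>24)&0x7=0x5 → di
  rs: (w>>21)&0x7=0x2 → cx
off 0x0c: read 92 dd d1 aa as big → 0x92ddd1aa
  op=0x92ddd1aa>>27=0x12 ⇒ lsli (RI)
  rd: (w>>24)&0x7=0x2 → cx
  imm: (w>>0)&0xffffff=0xddd1aa → $14537130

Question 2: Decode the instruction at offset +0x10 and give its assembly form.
+0x10: a5 e0 00 00 ⇒ word 0xa5e00000 (big)
  opcode bits[31:27]=0x14: sum/RR
  [26:24] rd=5 = di
  [23:21] rs=7 = sp

sum di, sp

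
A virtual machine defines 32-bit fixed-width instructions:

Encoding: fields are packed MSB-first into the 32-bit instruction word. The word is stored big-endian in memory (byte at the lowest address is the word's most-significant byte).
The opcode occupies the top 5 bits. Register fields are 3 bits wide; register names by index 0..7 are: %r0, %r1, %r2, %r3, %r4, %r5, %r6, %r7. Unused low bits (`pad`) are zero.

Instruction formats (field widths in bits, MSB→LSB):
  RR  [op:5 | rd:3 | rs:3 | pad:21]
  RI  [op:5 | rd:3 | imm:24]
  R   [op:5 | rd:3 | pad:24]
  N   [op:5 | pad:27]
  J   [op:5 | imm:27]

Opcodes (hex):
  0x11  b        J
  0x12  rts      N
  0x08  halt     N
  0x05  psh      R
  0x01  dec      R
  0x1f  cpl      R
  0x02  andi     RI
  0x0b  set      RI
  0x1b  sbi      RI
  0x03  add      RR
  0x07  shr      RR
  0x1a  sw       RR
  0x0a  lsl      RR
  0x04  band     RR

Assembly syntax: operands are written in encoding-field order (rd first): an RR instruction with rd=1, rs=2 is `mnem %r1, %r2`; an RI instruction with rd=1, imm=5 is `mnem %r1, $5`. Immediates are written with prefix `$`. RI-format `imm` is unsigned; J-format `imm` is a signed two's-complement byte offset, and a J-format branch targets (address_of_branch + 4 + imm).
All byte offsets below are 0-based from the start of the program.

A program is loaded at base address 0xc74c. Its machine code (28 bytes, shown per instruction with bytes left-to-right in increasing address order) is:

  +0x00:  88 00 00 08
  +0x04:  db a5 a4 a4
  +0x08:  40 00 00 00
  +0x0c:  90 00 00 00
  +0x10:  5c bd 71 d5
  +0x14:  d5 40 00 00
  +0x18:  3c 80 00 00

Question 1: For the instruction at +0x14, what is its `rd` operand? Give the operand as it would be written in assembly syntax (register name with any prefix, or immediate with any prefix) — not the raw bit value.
%r5

+0x14: d5 40 00 00 ⇒ word 0xd5400000 (big)
  opcode bits[31:27]=0x1a: sw/RR
  rd: (w>>24)&0x7=0x5 → %r5
  rs: (w>>21)&0x7=0x2 → %r2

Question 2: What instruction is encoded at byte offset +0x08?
halt

+0x08: 40 00 00 00 ⇒ word 0x40000000 (big)
  top 5b → 0x8 → halt [N]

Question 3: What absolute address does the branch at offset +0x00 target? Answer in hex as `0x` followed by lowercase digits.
0xc758

off 0x00: read 88 00 00 08 as big → 0x88000008
  opcode bits[31:27]=0x11: b/J
  [26:0] imm=8 = $8
  target = base 0xc74c + off 0x00 + 4 + imm 8 = 0xc758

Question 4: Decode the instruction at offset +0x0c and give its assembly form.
rts

off 0x0c: read 90 00 00 00 as big → 0x90000000
  op=0x90000000>>27=0x12 ⇒ rts (N)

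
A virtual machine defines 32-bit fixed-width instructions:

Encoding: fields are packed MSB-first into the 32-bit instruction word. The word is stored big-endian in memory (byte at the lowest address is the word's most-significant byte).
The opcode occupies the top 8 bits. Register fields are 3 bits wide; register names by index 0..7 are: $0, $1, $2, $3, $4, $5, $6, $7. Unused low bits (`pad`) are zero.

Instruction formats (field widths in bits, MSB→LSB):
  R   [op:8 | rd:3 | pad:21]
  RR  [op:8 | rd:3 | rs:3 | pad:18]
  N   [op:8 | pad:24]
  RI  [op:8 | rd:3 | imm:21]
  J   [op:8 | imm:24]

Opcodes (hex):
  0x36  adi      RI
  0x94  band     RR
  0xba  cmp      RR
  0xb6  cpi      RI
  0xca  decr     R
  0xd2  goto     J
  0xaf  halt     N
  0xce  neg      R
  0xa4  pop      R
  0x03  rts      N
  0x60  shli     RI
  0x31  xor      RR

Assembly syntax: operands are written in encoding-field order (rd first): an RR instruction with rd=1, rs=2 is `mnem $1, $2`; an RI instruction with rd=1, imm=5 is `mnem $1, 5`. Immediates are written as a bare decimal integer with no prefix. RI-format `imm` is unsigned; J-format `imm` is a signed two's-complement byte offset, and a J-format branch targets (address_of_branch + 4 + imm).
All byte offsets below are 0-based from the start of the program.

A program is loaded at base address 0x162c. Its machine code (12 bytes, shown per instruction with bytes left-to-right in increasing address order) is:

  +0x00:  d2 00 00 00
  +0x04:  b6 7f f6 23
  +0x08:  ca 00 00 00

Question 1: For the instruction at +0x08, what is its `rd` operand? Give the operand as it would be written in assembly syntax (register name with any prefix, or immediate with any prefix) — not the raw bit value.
+0x08: ca 00 00 00 ⇒ word 0xca000000 (big)
  top 8b → 0xca → decr [R]
  rd@[23:21]=0x0 ⇒ $0

$0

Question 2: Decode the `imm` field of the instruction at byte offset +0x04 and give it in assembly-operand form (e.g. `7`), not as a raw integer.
@+04  big-endian(b6 7f f6 23) = 0xb67ff623
  op=0xb67ff623>>24=0xb6 ⇒ cpi (RI)
  rd@[23:21]=0x3 ⇒ $3
  imm@[20:0]=0x1ff623 ⇒ 2094627

2094627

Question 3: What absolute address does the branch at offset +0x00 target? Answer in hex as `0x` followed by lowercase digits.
@+00  big-endian(d2 00 00 00) = 0xd2000000
  opcode bits[31:24]=0xd2: goto/J
  [23:0] imm=0 = 0
  target = base 0x162c + off 0x00 + 4 + imm 0 = 0x1630

0x1630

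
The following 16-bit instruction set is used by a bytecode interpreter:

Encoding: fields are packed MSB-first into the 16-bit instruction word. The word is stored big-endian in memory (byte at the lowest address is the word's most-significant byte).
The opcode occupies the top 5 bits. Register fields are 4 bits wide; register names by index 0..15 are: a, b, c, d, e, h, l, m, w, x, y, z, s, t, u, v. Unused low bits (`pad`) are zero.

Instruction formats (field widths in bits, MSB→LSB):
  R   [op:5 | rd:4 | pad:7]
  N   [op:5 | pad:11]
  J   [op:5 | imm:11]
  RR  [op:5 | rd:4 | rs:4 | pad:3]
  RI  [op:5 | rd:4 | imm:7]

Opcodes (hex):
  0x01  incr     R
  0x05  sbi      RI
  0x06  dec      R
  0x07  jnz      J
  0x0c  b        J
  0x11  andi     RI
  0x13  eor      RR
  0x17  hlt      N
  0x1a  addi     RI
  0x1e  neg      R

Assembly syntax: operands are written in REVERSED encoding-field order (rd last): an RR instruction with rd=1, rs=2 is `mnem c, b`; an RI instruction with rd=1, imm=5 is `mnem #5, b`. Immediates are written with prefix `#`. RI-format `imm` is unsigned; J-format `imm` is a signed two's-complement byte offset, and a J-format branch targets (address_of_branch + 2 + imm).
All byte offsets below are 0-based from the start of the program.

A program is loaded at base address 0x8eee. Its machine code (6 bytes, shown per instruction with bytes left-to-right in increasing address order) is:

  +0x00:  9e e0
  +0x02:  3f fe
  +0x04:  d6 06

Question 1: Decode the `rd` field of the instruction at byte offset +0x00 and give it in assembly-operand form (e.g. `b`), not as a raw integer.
@+00  big-endian(9e e0) = 0x9ee0
  op=0x9ee0>>11=0x13 ⇒ eor (RR)
  rd@[10:7]=0xd ⇒ t
  rs@[6:3]=0xc ⇒ s

t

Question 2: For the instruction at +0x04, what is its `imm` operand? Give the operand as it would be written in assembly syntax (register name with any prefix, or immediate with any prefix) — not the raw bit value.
#6

[04] d6 06 → 0xd606
  opcode bits[15:11]=0x1a: addi/RI
  [10:7] rd=12 = s
  [6:0] imm=6 = #6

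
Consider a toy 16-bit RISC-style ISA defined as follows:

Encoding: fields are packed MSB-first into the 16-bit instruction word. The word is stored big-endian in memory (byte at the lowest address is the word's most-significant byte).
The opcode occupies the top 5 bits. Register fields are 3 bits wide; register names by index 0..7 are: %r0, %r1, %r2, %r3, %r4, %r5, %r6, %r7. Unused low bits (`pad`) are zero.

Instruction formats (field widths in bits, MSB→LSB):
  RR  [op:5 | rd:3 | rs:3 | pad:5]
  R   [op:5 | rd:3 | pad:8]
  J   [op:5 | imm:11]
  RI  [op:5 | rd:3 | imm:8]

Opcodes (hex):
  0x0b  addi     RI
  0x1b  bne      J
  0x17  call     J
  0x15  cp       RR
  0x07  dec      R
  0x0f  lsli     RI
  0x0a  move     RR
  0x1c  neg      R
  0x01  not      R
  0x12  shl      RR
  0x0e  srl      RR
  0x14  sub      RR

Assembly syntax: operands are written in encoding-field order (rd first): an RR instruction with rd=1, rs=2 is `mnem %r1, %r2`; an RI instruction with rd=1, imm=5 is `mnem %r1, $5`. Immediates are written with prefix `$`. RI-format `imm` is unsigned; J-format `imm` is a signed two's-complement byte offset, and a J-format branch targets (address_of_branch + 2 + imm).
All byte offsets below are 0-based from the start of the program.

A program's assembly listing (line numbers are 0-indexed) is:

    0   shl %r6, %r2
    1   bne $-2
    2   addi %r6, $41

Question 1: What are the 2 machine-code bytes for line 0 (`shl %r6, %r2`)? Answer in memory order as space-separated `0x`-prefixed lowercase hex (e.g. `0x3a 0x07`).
line 0 (shl): pack op=0x12:5|rd=6:3|rs=2:3|pad=0:5 = 0x9640; big→ 96 40

0x96 0x40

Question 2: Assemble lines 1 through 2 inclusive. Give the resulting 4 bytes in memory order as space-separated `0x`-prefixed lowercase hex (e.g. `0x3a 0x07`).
0xdf 0xfe 0x5e 0x29

line 1 (bne): pack op=0x1b:5|imm=-2:11 = 0xdffe; big→ df fe
line 2 (addi): pack op=0xb:5|rd=6:3|imm=41:8 = 0x5e29; big→ 5e 29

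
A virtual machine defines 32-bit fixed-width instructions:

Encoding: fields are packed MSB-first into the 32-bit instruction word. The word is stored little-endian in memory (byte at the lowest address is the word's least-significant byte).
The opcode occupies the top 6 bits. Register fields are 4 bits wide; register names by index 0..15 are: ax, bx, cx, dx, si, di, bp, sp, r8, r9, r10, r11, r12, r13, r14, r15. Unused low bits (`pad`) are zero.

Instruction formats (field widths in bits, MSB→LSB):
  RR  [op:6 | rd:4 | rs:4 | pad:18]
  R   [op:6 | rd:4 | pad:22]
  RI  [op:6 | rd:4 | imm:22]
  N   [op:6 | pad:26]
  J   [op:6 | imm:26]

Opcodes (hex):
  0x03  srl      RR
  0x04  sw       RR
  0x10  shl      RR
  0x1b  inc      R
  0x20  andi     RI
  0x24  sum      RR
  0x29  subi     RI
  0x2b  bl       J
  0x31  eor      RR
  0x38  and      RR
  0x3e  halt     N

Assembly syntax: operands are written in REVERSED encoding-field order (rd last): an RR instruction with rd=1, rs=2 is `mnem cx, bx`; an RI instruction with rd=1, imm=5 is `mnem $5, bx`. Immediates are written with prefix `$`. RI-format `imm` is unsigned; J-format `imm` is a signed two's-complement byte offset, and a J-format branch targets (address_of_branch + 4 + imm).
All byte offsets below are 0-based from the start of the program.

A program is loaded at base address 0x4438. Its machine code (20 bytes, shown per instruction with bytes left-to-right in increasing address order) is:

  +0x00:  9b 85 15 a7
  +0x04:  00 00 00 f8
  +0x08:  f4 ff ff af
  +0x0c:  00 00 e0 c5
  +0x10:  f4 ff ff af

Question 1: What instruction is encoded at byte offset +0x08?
+0x08: f4 ff ff af ⇒ word 0xaffffff4 (little)
  top 6b → 0x2b → bl [J]
  [25:0] imm=67108852 (s26→-12) = $-12

bl $-12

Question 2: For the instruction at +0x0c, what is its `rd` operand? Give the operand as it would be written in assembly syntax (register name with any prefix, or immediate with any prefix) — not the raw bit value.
[0c] 00 00 e0 c5 → 0xc5e00000
  opcode bits[31:26]=0x31: eor/RR
  rd: (w>>22)&0xf=0x7 → sp
  rs: (w>>18)&0xf=0x8 → r8

sp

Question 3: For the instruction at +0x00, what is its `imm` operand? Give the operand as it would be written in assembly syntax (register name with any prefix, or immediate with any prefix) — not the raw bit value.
$1410459

@+00  little-endian(9b 85 15 a7) = 0xa715859b
  opcode bits[31:26]=0x29: subi/RI
  rd: (w>>22)&0xf=0xc → r12
  imm: (w>>0)&0x3fffff=0x15859b → $1410459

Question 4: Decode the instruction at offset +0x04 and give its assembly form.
+0x04: 00 00 00 f8 ⇒ word 0xf8000000 (little)
  opcode bits[31:26]=0x3e: halt/N

halt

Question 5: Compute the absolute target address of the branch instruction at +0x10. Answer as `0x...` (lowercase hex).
+0x10: f4 ff ff af ⇒ word 0xaffffff4 (little)
  top 6b → 0x2b → bl [J]
  imm: (w>>0)&0x3ffffff=0x3fffff4 (s26→-12) → $-12
  target = base 0x4438 + off 0x10 + 4 + imm -12 = 0x4440

0x4440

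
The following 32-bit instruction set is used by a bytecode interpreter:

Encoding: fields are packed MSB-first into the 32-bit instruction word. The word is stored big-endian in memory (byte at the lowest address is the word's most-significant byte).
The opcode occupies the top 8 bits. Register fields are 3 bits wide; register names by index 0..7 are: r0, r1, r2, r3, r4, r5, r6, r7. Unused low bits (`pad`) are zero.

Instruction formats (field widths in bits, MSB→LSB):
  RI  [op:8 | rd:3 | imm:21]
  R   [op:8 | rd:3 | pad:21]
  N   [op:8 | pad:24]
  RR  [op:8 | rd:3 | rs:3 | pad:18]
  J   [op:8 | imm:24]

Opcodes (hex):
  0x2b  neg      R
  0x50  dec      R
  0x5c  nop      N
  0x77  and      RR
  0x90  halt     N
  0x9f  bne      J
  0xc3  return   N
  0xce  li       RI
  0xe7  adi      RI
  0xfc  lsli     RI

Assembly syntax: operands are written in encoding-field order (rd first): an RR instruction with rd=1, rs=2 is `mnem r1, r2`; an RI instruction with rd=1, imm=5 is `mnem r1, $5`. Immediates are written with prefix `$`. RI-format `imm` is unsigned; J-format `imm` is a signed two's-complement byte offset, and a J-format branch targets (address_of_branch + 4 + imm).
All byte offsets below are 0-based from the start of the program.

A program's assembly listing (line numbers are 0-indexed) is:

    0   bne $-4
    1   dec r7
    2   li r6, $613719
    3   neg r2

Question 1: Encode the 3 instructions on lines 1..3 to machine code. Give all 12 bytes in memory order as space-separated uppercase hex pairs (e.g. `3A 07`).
50 E0 00 00 CE C9 5D 57 2B 40 00 00

L1: dec op=0x50:8|rd=7:3|pad=0:21 ⇒ 0x50e00000 ⇒ big 50 e0 00 00
L2: li op=0xce:8|rd=6:3|imm=613719:21 ⇒ 0xcec95d57 ⇒ big ce c9 5d 57
L3: neg op=0x2b:8|rd=2:3|pad=0:21 ⇒ 0x2b400000 ⇒ big 2b 40 00 00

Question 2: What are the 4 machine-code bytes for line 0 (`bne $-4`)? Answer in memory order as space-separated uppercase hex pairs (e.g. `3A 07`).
line 0 (bne): pack op=0x9f:8|imm=-4:24 = 0x9ffffffc; big→ 9f ff ff fc

9F FF FF FC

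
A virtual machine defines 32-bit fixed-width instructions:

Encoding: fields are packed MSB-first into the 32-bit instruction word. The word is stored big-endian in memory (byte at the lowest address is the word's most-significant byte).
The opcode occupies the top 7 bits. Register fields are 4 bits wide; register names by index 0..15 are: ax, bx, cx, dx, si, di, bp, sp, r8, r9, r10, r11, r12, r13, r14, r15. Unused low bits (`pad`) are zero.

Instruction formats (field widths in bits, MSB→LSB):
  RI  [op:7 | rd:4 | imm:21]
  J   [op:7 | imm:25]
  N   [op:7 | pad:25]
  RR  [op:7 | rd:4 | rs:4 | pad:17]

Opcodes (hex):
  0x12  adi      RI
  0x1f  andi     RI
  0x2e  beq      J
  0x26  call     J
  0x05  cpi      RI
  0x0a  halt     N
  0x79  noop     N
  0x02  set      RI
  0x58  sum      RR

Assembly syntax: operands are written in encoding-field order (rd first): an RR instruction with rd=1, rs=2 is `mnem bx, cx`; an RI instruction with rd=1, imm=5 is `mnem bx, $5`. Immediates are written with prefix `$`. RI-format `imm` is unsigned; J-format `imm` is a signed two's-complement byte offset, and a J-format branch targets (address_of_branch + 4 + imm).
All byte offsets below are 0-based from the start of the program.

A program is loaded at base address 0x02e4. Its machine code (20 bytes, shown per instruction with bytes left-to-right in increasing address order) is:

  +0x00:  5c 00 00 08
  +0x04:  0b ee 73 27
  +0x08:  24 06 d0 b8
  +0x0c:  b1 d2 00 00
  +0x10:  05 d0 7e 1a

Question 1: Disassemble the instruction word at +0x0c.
@+0c  big-endian(b1 d2 00 00) = 0xb1d20000
  op=0xb1d20000>>25=0x58 ⇒ sum (RR)
  rd: (w>>21)&0xf=0xe → r14
  rs: (w>>17)&0xf=0x9 → r9

sum r14, r9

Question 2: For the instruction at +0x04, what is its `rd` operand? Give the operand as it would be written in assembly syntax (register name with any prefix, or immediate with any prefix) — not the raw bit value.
r15

+0x04: 0b ee 73 27 ⇒ word 0x0bee7327 (big)
  opcode bits[31:25]=0x5: cpi/RI
  rd: (w>>21)&0xf=0xf → r15
  imm: (w>>0)&0x1fffff=0xe7327 → $946983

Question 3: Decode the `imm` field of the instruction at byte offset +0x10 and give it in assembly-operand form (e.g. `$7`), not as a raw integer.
+0x10: 05 d0 7e 1a ⇒ word 0x05d07e1a (big)
  top 7b → 0x2 → set [RI]
  rd@[24:21]=0xe ⇒ r14
  imm@[20:0]=0x107e1a ⇒ $1080858

$1080858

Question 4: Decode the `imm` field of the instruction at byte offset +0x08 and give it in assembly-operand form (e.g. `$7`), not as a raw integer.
$446648

[08] 24 06 d0 b8 → 0x2406d0b8
  top 7b → 0x12 → adi [RI]
  rd: (w>>21)&0xf=0x0 → ax
  imm: (w>>0)&0x1fffff=0x6d0b8 → $446648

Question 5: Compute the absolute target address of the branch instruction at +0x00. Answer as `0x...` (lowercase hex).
off 0x00: read 5c 00 00 08 as big → 0x5c000008
  top 7b → 0x2e → beq [J]
  imm@[24:0]=0x8 ⇒ $8
  target = base 0x02e4 + off 0x00 + 4 + imm 8 = 0x02f0

0x02f0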